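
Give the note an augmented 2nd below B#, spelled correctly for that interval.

B down a major second is A, so the target letter is A.
From B#, an augmented second is 3 semitones down: A.

A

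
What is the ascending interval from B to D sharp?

major third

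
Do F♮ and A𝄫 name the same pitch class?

F is pitch class 5; Abb is pitch class 7.
The pitch classes differ (5 vs. 7), so they are not enharmonic equivalents.

No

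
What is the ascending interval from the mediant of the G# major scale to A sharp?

minor seventh

The mediant of G# major is B#.
B# up to A#: letters B→A make it a seventh; 10 semitones makes it minor.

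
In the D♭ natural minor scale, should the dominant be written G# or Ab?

Ab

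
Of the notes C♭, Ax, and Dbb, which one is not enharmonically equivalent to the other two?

Dbb

In 12-tone equal temperament, enharmonic equivalents share a pitch class. Cb is pitch class 11; A## is pitch class 11; Dbb is pitch class 0.
Cb and A## share pitch class 11, while Dbb is pitch class 0.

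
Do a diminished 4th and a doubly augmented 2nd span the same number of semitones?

A diminished fourth spans 4 semitones; a doubly augmented second spans 4.
They are enharmonically equivalent.

Yes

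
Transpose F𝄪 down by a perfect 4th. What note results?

C##

A fourth below F lands on the letter C.
A perfect fourth spans 5 semitones, so F## moves to pitch class 2. On the letter C that is C##.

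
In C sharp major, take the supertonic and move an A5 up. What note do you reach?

A##

The supertonic of C# major is D#.
An augmented fifth (8 semitones) above D# lands on the letter A, giving A##.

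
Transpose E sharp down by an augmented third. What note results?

C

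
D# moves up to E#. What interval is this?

The letter names run D→E, a span of 1 letter step, so the interval is some kind of second.
D# to E# is 2 semitones. A major second is 2, so 2 makes it major.

major second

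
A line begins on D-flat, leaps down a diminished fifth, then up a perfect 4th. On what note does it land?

A diminished fifth down from Db is G (letter G, 6 semitones down).
A perfect fourth up from G is C (letter C, 5 semitones up).

C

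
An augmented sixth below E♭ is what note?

Gbb

A sixth below E lands on the letter G.
An augmented sixth spans 10 semitones, so Eb moves to pitch class 5. On the letter G that is Gbb.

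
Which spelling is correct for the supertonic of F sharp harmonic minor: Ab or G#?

Each scale degree takes a distinct letter name. Degree 2 of a scale on F must use the letter G.
G# and Ab are enharmonically the same pitch, but only G# uses the letter G, so it is the correct spelling here.

G#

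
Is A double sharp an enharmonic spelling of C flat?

Yes

A## = pitch class 11 and Cb = pitch class 11 — the same pitch class, so they are enharmonic equivalents.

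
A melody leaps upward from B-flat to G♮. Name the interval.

The letter names run B→G, a span of 5 letter steps, so the interval is some kind of sixth.
Bb to G is 9 semitones. A major sixth is 9, so 9 makes it major.

major sixth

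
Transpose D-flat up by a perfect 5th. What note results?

D up a perfect fifth is A, so the target letter is A.
From Db, a perfect fifth is 7 semitones up: Ab.

Ab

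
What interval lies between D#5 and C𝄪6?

major seventh

Counting letters D–E–F–G–A–B–C gives a seventh.
D#→C## = 11 semitones, exactly the major seventh.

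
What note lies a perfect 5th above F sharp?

A fifth above F lands on the letter C.
A perfect fifth spans 7 semitones, so F# moves to pitch class 1. On the letter C that is C#.

C#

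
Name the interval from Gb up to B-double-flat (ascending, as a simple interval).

Counting letters G–A–B gives a third.
Gb→Bbb = 3 semitones, 1 narrower than the major third (4), so minor.

minor third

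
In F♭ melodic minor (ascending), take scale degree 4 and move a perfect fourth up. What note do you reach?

Ebb

Scale degree 4 of Fb melodic minor (ascending) is Bbb.
A perfect fourth (5 semitones) above Bbb lands on the letter E, giving Ebb.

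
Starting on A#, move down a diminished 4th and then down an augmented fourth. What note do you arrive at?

B#

A diminished fourth down from A# is E## (letter E, 4 semitones down).
An augmented fourth down from E## is B# (letter B, 6 semitones down).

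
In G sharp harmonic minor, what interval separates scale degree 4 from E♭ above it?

diminished third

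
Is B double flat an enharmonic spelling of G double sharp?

Bbb = pitch class 9 and G## = pitch class 9 — the same pitch class, so they are enharmonic equivalents.

Yes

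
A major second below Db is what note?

D down a major second is C, so the target letter is C.
From Db, a major second is 2 semitones down: Cb.

Cb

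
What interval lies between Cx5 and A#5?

minor sixth

Counting letters C–D–E–F–G–A gives a sixth.
C##→A# = 8 semitones, 1 narrower than the major sixth (9), so minor.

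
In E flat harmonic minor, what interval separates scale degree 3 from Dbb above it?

Scale degree 3 of Eb harmonic minor is Gb.
Gb up to Dbb: letters G→D make it a fifth; 6 semitones makes it diminished.

diminished fifth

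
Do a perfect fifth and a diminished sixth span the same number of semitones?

A perfect fifth spans 7 semitones; a diminished sixth spans 7.
They are enharmonically equivalent.

Yes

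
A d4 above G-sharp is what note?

C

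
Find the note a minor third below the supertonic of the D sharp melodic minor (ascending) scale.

C##

The supertonic of D# melodic minor (ascending) is E#.
A minor third (3 semitones) below E# lands on the letter C, giving C##.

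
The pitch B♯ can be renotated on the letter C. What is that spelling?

Plain C sits at the same pitch as B#, so on the letter C the same pitch needs a natural: C.

C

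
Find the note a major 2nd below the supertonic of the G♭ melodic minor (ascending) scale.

The supertonic of Gb melodic minor (ascending) is Ab.
A major second (2 semitones) below Ab lands on the letter G, giving Gb.

Gb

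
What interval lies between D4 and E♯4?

augmented second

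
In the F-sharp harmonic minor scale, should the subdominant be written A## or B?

Each scale degree takes a distinct letter name. Degree 4 of a scale on F must use the letter B.
B and A## are enharmonically the same pitch, but only B uses the letter B, so it is the correct spelling here.

B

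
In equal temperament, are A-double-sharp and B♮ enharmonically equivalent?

Yes

A## is pitch class 11; B is pitch class 11.
All spellings map to pitch class 11, so they are enharmonically equivalent.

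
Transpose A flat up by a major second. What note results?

A up a major second is B, so the target letter is B.
From Ab, a major second is 2 semitones up: Bb.

Bb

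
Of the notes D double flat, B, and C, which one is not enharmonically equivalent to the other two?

B

In 12-tone equal temperament, enharmonic equivalents share a pitch class. Dbb is pitch class 0; B is pitch class 11; C is pitch class 0.
Dbb and C share pitch class 0, while B is pitch class 11.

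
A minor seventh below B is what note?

B down a major seventh is C, so the target letter is C.
From B, a minor seventh is 10 semitones down: C#.

C#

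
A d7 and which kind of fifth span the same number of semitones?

A diminished seventh spans 9 semitones.
A fifth spanning 9 semitones is doubly augmented (the perfect fifth is 7).

doubly augmented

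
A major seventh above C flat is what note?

Bb

C up a major seventh is B, so the target letter is B.
From Cb, a major seventh is 11 semitones up: Bb.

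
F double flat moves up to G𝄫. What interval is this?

major second

Counting letters F–G gives a second.
Fbb→Gbb = 2 semitones, exactly the major second.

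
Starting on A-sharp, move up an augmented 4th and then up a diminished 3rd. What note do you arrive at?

F#

An augmented fourth up from A# is D## (letter D, 6 semitones up).
A diminished third up from D## is F# (letter F, 2 semitones up).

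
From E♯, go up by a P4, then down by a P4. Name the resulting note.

A perfect fourth up from E# is A# (letter A, 5 semitones up).
A perfect fourth down from A# is E# (letter E, 5 semitones down).

E#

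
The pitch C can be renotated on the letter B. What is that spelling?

Plain B sits 1 semitone below C, so on the letter B the same pitch needs a sharp: B#.

B#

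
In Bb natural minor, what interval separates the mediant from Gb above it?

perfect fourth

The mediant of Bb natural minor is Db.
Db up to Gb: letters D→G make it a fourth; 5 semitones makes it perfect.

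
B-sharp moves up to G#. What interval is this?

minor sixth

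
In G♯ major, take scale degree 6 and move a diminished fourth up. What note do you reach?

Scale degree 6 of G# major is E#.
A diminished fourth (4 semitones) above E# lands on the letter A, giving A.

A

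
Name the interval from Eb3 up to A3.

augmented fourth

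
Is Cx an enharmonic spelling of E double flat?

C## is pitch class 2; Ebb is pitch class 2.
All spellings map to pitch class 2, so they are enharmonically equivalent.

Yes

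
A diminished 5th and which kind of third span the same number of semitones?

doubly augmented

A diminished fifth spans 6 semitones.
A third spanning 6 semitones is doubly augmented (the major third is 4).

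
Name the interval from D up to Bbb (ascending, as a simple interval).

The letter names run D→B, a span of 5 letter steps, so the interval is some kind of sixth.
D to Bbb is 7 semitones. A major sixth is 9, so 7 makes it diminished.

diminished sixth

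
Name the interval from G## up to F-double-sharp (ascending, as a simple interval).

minor seventh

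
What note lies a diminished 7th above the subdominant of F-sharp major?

The subdominant of F# major is B.
A diminished seventh (9 semitones) above B lands on the letter A, giving Ab.

Ab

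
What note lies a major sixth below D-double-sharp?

F##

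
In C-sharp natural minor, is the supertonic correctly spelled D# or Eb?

Each scale degree takes a distinct letter name. Degree 2 of a scale on C must use the letter D.
D# and Eb are enharmonically the same pitch, but only D# uses the letter D, so it is the correct spelling here.

D#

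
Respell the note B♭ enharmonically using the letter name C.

Cbb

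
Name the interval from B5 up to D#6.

The letter names run B→D, a span of 2 letter steps, so the interval is some kind of third.
B to D# is 4 semitones. A major third is 4, so 4 makes it major.

major third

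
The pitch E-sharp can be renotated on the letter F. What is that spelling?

F

Plain F sits at the same pitch as E#, so on the letter F the same pitch needs a natural: F.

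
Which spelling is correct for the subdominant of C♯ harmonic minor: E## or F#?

F#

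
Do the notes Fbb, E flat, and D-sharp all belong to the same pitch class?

Yes

Fbb = pitch class 3 and Eb = pitch class 3 and D# = pitch class 3 — the same pitch class, so they are enharmonic equivalents.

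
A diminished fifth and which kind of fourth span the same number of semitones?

augmented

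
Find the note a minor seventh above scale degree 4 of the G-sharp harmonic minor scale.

Scale degree 4 of G# harmonic minor is C#.
A minor seventh (10 semitones) above C# lands on the letter B, giving B.

B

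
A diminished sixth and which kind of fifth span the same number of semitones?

perfect

A diminished sixth spans 7 semitones.
A fifth spanning 7 semitones is perfect (the perfect fifth is 7).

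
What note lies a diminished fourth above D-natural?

Gb

A fourth above D lands on the letter G.
A diminished fourth spans 4 semitones, so D moves to pitch class 6. On the letter G that is Gb.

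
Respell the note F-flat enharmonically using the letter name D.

Plain D sits 2 semitones below Fb, so on the letter D the same pitch needs a double sharp: D##.

D##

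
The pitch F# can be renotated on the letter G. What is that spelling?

Plain G sits 1 semitone above F#, so on the letter G the same pitch needs a flat: Gb.

Gb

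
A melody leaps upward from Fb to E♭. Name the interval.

major seventh

Counting letters F–G–A–B–C–D–E gives a seventh.
Fb→Eb = 11 semitones, exactly the major seventh.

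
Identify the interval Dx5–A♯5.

diminished fifth

The letter names run D→A, a span of 4 letter steps, so the interval is some kind of fifth.
D## to A# is 6 semitones. A perfect fifth is 7, so 6 makes it diminished.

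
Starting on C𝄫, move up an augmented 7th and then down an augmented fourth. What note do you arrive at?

An augmented seventh up from Cbb is Bb (letter B, 12 semitones up).
An augmented fourth down from Bb is Fb (letter F, 6 semitones down).

Fb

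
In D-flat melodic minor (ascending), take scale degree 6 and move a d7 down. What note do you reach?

Scale degree 6 of Db melodic minor (ascending) is Bb.
A diminished seventh (9 semitones) below Bb lands on the letter C, giving C#.

C#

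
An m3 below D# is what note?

B#

D down a major third is Bb, so the target letter is B.
From D#, a minor third is 3 semitones down: B#.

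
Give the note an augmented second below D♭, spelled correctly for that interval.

Cbb

A second below D lands on the letter C.
An augmented second spans 3 semitones, so Db moves to pitch class 10. On the letter C that is Cbb.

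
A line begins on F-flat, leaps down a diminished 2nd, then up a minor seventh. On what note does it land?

D

A diminished second down from Fb is E (letter E, 0 semitones down).
A minor seventh up from E is D (letter D, 10 semitones up).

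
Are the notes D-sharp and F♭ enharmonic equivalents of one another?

No

D# is pitch class 3; Fb is pitch class 4.
The pitch classes differ (3 vs. 4), so they are not enharmonic equivalents.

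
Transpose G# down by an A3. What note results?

A third below G lands on the letter E.
An augmented third spans 5 semitones, so G# moves to pitch class 3. On the letter E that is Eb.

Eb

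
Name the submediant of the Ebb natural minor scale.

Cbb

Degree 6 takes the letter 5 steps above E, which is C.
In natural minor, degree 6 sits 8 semitones above the tonic. Ebb + 8 semitones is pitch class 10, spelled on C as Cbb.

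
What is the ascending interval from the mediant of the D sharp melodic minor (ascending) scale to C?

The mediant of D# melodic minor (ascending) is F#.
F# up to C: letters F→C make it a fifth; 6 semitones makes it diminished.

diminished fifth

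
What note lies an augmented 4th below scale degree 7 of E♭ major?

Ab

Scale degree 7 of Eb major is D.
An augmented fourth (6 semitones) below D lands on the letter A, giving Ab.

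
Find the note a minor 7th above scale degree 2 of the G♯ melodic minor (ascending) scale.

Scale degree 2 of G# melodic minor (ascending) is A#.
A minor seventh (10 semitones) above A# lands on the letter G, giving G#.

G#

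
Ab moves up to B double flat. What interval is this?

The letter names run A→B, a span of 1 letter step, so the interval is some kind of second.
Ab to Bbb is 1 semitone. A major second is 2, so 1 makes it minor.

minor second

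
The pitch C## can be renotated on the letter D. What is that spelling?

D

C## is pitch class 2. The letter D alone is pitch class 2.
Pitch class 2 on D needs no accidental: D.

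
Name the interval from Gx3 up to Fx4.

minor seventh

The letter names run G→F, a span of 6 letter steps, so the interval is some kind of seventh.
G## to F## is 10 semitones. A major seventh is 11, so 10 makes it minor.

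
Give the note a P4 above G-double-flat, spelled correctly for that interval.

Cbb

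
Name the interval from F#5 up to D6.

The letter names run F→D, a span of 5 letter steps, so the interval is some kind of sixth.
F# to D is 8 semitones. A major sixth is 9, so 8 makes it minor.

minor sixth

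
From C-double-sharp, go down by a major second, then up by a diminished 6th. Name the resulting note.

A major second down from C## is B# (letter B, 2 semitones down).
A diminished sixth up from B# is G (letter G, 7 semitones up).

G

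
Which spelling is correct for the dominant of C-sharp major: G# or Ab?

Each scale degree takes a distinct letter name. Degree 5 of a scale on C must use the letter G.
G# and Ab are enharmonically the same pitch, but only G# uses the letter G, so it is the correct spelling here.

G#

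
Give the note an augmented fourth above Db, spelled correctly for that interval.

G

A fourth above D lands on the letter G.
An augmented fourth spans 6 semitones, so Db moves to pitch class 7. On the letter G that is G.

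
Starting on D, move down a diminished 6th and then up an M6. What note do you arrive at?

A diminished sixth down from D is F## (letter F, 7 semitones down).
A major sixth up from F## is D## (letter D, 9 semitones up).

D##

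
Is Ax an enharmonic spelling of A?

No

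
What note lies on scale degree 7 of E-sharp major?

D##

Degree 7 takes the letter 6 steps above E, which is D.
In major, degree 7 sits 11 semitones above the tonic. E# + 11 semitones is pitch class 4, spelled on D as D##.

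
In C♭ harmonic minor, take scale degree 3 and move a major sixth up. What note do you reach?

Cb

Scale degree 3 of Cb harmonic minor is Ebb.
A major sixth (9 semitones) above Ebb lands on the letter C, giving Cb.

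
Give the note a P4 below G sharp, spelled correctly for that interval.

A fourth below G lands on the letter D.
A perfect fourth spans 5 semitones, so G# moves to pitch class 3. On the letter D that is D#.

D#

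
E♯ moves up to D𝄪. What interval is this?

major seventh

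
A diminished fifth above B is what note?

F

A fifth above B lands on the letter F.
A diminished fifth spans 6 semitones, so B moves to pitch class 5. On the letter F that is F.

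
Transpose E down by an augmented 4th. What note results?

A fourth below E lands on the letter B.
An augmented fourth spans 6 semitones, so E moves to pitch class 10. On the letter B that is Bb.

Bb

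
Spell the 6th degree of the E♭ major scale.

C

Degree 6 takes the letter 5 steps above E, which is C.
In major, degree 6 sits 9 semitones above the tonic. Eb + 9 semitones is pitch class 0, spelled on C as C.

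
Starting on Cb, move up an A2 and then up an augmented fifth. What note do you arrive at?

A#

An augmented second up from Cb is D (letter D, 3 semitones up).
An augmented fifth up from D is A# (letter A, 8 semitones up).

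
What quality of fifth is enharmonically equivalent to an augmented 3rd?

doubly diminished

An augmented third spans 5 semitones.
A fifth spanning 5 semitones is doubly diminished (the perfect fifth is 7).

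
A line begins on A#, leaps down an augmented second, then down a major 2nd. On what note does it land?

An augmented second down from A# is G (letter G, 3 semitones down).
A major second down from G is F (letter F, 2 semitones down).

F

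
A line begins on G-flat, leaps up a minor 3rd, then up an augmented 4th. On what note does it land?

Eb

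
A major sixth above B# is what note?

G##

B up a major sixth is G#, so the target letter is G.
From B#, a major sixth is 9 semitones up: G##.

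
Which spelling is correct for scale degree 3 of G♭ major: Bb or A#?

Bb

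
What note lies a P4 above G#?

G up a perfect fourth is C, so the target letter is C.
From G#, a perfect fourth is 5 semitones up: C#.

C#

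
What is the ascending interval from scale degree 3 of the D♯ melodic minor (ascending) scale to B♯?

Scale degree 3 of D# melodic minor (ascending) is F#.
F# up to B#: letters F→B make it a fourth; 6 semitones makes it augmented.

augmented fourth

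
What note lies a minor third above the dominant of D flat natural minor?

The dominant of Db natural minor is Ab.
A minor third (3 semitones) above Ab lands on the letter C, giving Cb.

Cb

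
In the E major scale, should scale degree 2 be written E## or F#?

Each scale degree takes a distinct letter name. Degree 2 of a scale on E must use the letter F.
F# and E## are enharmonically the same pitch, but only F# uses the letter F, so it is the correct spelling here.

F#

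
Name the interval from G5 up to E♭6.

The letter names run G→E, a span of 5 letter steps, so the interval is some kind of sixth.
G to Eb is 8 semitones. A major sixth is 9, so 8 makes it minor.

minor sixth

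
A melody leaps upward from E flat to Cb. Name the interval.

minor sixth

The letter names run E→C, a span of 5 letter steps, so the interval is some kind of sixth.
Eb to Cb is 8 semitones. A major sixth is 9, so 8 makes it minor.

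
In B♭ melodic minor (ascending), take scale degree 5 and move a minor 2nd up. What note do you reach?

Scale degree 5 of Bb melodic minor (ascending) is F.
A minor second (1 semitone) above F lands on the letter G, giving Gb.

Gb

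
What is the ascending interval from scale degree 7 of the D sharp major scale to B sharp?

Scale degree 7 of D# major is C##.
C## up to B#: letters C→B make it a seventh; 10 semitones makes it minor.

minor seventh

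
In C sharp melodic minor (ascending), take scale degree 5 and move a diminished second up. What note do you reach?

Scale degree 5 of C# melodic minor (ascending) is G#.
A diminished second (0 semitones) above G# lands on the letter A, giving Ab.

Ab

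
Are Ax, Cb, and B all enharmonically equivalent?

A## is pitch class 11; Cb is pitch class 11; B is pitch class 11.
All spellings map to pitch class 11, so they are enharmonically equivalent.

Yes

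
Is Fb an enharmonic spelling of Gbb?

No

Two spellings are enharmonically equivalent only if they share a pitch class.
Here Fb → 4, Gbb → 5; 4 ≠ 5, so they are not.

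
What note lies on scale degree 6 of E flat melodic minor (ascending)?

C

Degree 6 takes the letter 5 steps above E, which is C.
In melodic minor (ascending), degree 6 sits 9 semitones above the tonic. Eb + 9 semitones is pitch class 0, spelled on C as C.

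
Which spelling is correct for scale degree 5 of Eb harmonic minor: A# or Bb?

Bb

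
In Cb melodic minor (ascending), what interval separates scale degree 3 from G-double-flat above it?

minor third

Scale degree 3 of Cb melodic minor (ascending) is Ebb.
Ebb up to Gbb: letters E→G make it a third; 3 semitones makes it minor.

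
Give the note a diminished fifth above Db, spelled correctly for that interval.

Abb

A fifth above D lands on the letter A.
A diminished fifth spans 6 semitones, so Db moves to pitch class 7. On the letter A that is Abb.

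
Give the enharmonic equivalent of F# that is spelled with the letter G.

Gb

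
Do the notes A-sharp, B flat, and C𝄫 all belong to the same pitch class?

A# is pitch class 10; Bb is pitch class 10; Cbb is pitch class 10.
All spellings map to pitch class 10, so they are enharmonically equivalent.

Yes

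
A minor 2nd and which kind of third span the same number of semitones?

doubly diminished

A minor second spans 1 semitone.
A third spanning 1 semitone is doubly diminished (the major third is 4).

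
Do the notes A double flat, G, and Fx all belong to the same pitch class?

Abb is pitch class 7; G is pitch class 7; F## is pitch class 7.
All spellings map to pitch class 7, so they are enharmonically equivalent.

Yes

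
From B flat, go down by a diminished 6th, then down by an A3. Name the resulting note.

Bb

A diminished sixth down from Bb is D# (letter D, 7 semitones down).
An augmented third down from D# is Bb (letter B, 5 semitones down).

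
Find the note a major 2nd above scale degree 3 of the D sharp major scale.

Scale degree 3 of D# major is F##.
A major second (2 semitones) above F## lands on the letter G, giving G##.

G##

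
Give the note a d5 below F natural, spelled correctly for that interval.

A fifth below F lands on the letter B.
A diminished fifth spans 6 semitones, so F moves to pitch class 11. On the letter B that is B.

B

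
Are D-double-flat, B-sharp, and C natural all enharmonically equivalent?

Dbb = pitch class 0 and B# = pitch class 0 and C = pitch class 0 — the same pitch class, so they are enharmonic equivalents.

Yes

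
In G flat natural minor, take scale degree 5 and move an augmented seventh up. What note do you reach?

Scale degree 5 of Gb natural minor is Db.
An augmented seventh (12 semitones) above Db lands on the letter C, giving C#.

C#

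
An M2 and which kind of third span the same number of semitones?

diminished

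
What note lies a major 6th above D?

B

D up a major sixth is B, so the target letter is B.
From D, a major sixth is 9 semitones up: B.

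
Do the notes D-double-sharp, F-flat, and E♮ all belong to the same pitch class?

Yes

D## is pitch class 4; Fb is pitch class 4; E is pitch class 4.
All spellings map to pitch class 4, so they are enharmonically equivalent.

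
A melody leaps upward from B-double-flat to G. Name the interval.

The letter names run B→G, a span of 5 letter steps, so the interval is some kind of sixth.
Bbb to G is 10 semitones. A major sixth is 9, so 10 makes it augmented.

augmented sixth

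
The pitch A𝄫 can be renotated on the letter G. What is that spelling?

G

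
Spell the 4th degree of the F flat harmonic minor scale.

Degree 4 takes the letter 3 steps above F, which is B.
In harmonic minor, degree 4 sits 5 semitones above the tonic. Fb + 5 semitones is pitch class 9, spelled on B as Bbb.

Bbb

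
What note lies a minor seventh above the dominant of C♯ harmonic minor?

The dominant of C# harmonic minor is G#.
A minor seventh (10 semitones) above G# lands on the letter F, giving F#.

F#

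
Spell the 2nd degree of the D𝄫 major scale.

Degree 2 takes the letter 1 step above D, which is E.
In major, degree 2 sits 2 semitones above the tonic. Dbb + 2 semitones is pitch class 2, spelled on E as Ebb.

Ebb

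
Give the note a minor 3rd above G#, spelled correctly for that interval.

B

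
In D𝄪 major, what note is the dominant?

A##

Degree 5 takes the letter 4 steps above D, which is A.
In major, degree 5 sits 7 semitones above the tonic. D## + 7 semitones is pitch class 11, spelled on A as A##.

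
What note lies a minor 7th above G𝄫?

Fbb

A seventh above G lands on the letter F.
A minor seventh spans 10 semitones, so Gbb moves to pitch class 3. On the letter F that is Fbb.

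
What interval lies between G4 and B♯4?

augmented third

Counting letters G–A–B gives a third.
G→B# = 5 semitones, 1 wider than the major third (4), so augmented.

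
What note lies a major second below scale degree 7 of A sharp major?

F##

Scale degree 7 of A# major is G##.
A major second (2 semitones) below G## lands on the letter F, giving F##.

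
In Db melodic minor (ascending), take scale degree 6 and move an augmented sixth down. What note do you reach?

Scale degree 6 of Db melodic minor (ascending) is Bb.
An augmented sixth (10 semitones) below Bb lands on the letter D, giving Dbb.

Dbb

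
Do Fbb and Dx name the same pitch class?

No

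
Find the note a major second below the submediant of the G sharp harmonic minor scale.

D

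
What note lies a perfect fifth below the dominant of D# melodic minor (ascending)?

The dominant of D# melodic minor (ascending) is A#.
A perfect fifth (7 semitones) below A# lands on the letter D, giving D#.

D#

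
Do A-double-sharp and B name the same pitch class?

Yes

A## = pitch class 11 and B = pitch class 11 — the same pitch class, so they are enharmonic equivalents.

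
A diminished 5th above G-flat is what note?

Dbb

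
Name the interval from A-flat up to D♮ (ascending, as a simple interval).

augmented fourth

Counting letters A–B–C–D gives a fourth.
Ab→D = 6 semitones, 1 wider than the perfect fourth (5), so augmented.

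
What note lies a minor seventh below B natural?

B down a major seventh is C, so the target letter is C.
From B, a minor seventh is 10 semitones down: C#.

C#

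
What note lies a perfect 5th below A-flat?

Db

A fifth below A lands on the letter D.
A perfect fifth spans 7 semitones, so Ab moves to pitch class 1. On the letter D that is Db.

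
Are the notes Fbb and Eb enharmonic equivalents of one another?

Fbb is pitch class 3; Eb is pitch class 3.
All spellings map to pitch class 3, so they are enharmonically equivalent.

Yes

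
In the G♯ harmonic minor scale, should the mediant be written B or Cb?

Each scale degree takes a distinct letter name. Degree 3 of a scale on G must use the letter B.
B and Cb are enharmonically the same pitch, but only B uses the letter B, so it is the correct spelling here.

B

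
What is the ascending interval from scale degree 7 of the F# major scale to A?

diminished fourth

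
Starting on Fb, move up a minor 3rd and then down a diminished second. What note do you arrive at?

G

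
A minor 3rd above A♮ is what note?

C

A up a major third is C#, so the target letter is C.
From A, a minor third is 3 semitones up: C.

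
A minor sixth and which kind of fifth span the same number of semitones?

augmented

A minor sixth spans 8 semitones.
A fifth spanning 8 semitones is augmented (the perfect fifth is 7).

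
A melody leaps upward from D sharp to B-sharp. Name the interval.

major sixth

Counting letters D–E–F–G–A–B gives a sixth.
D#→B# = 9 semitones, exactly the major sixth.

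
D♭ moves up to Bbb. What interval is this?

Counting letters D–E–F–G–A–B gives a sixth.
Db→Bbb = 8 semitones, 1 narrower than the major sixth (9), so minor.

minor sixth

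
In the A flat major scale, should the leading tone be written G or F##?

G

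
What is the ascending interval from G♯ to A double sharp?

augmented second

The letter names run G→A, a span of 1 letter step, so the interval is some kind of second.
G# to A## is 3 semitones. A major second is 2, so 3 makes it augmented.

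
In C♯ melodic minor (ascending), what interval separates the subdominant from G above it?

The subdominant of C# melodic minor (ascending) is F#.
F# up to G: letters F→G make it a second; 1 semitone makes it minor.

minor second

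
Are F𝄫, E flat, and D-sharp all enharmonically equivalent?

Fbb = pitch class 3 and Eb = pitch class 3 and D# = pitch class 3 — the same pitch class, so they are enharmonic equivalents.

Yes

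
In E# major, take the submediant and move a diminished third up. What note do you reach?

The submediant of E# major is C##.
A diminished third (2 semitones) above C## lands on the letter E, giving E.

E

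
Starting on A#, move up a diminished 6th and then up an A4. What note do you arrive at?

B

A diminished sixth up from A# is F (letter F, 7 semitones up).
An augmented fourth up from F is B (letter B, 6 semitones up).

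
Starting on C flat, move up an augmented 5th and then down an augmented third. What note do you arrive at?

Ebb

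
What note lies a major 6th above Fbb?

F up a major sixth is D, so the target letter is D.
From Fbb, a major sixth is 9 semitones up: Dbb.

Dbb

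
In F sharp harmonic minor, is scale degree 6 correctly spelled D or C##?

Each scale degree takes a distinct letter name. Degree 6 of a scale on F must use the letter D.
D and C## are enharmonically the same pitch, but only D uses the letter D, so it is the correct spelling here.

D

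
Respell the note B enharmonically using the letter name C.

Cb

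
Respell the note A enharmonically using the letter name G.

G##

A is pitch class 9. The letter G alone is pitch class 7.
To reach pitch class 9 from G requires an offset of +2 semitones, i.e. double sharp: G##.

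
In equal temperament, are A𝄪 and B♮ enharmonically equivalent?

Yes

A## is pitch class 11; B is pitch class 11.
All spellings map to pitch class 11, so they are enharmonically equivalent.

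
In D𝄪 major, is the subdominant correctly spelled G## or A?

Each scale degree takes a distinct letter name. Degree 4 of a scale on D must use the letter G.
G## and A are enharmonically the same pitch, but only G## uses the letter G, so it is the correct spelling here.

G##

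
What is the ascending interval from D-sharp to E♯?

Counting letters D–E gives a second.
D#→E# = 2 semitones, exactly the major second.

major second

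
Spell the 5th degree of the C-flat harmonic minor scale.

Degree 5 takes the letter 4 steps above C, which is G.
In harmonic minor, degree 5 sits 7 semitones above the tonic. Cb + 7 semitones is pitch class 6, spelled on G as Gb.

Gb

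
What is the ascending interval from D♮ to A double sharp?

The letter names run D→A, a span of 4 letter steps, so the interval is some kind of fifth.
D to A## is 9 semitones. A perfect fifth is 7, so 9 makes it doubly augmented.

doubly augmented fifth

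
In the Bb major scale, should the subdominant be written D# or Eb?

Each scale degree takes a distinct letter name. Degree 4 of a scale on B must use the letter E.
Eb and D# are enharmonically the same pitch, but only Eb uses the letter E, so it is the correct spelling here.

Eb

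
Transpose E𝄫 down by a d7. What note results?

F

A seventh below E lands on the letter F.
A diminished seventh spans 9 semitones, so Ebb moves to pitch class 5. On the letter F that is F.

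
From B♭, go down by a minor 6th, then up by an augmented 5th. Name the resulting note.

A minor sixth down from Bb is D (letter D, 8 semitones down).
An augmented fifth up from D is A# (letter A, 8 semitones up).

A#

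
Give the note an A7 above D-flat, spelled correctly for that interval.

C#

A seventh above D lands on the letter C.
An augmented seventh spans 12 semitones, so Db moves to pitch class 1. On the letter C that is C#.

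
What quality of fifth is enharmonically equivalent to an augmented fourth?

An augmented fourth spans 6 semitones.
A fifth spanning 6 semitones is diminished (the perfect fifth is 7).

diminished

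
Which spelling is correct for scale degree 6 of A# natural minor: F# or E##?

F#

Each scale degree takes a distinct letter name. Degree 6 of a scale on A must use the letter F.
F# and E## are enharmonically the same pitch, but only F# uses the letter F, so it is the correct spelling here.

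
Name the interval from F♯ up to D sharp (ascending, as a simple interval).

major sixth

Counting letters F–G–A–B–C–D gives a sixth.
F#→D# = 9 semitones, exactly the major sixth.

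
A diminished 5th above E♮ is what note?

Bb

A fifth above E lands on the letter B.
A diminished fifth spans 6 semitones, so E moves to pitch class 10. On the letter B that is Bb.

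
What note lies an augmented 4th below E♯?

B

E down a perfect fourth is B, so the target letter is B.
From E#, an augmented fourth is 6 semitones down: B.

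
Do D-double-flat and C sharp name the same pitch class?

Two spellings are enharmonically equivalent only if they share a pitch class.
Here Dbb → 0, C# → 1; 0 ≠ 1, so they are not.

No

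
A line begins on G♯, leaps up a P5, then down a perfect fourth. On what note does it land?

A perfect fifth up from G# is D# (letter D, 7 semitones up).
A perfect fourth down from D# is A# (letter A, 5 semitones down).

A#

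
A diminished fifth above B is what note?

F

B up a perfect fifth is F#, so the target letter is F.
From B, a diminished fifth is 6 semitones up: F.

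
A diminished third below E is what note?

A third below E lands on the letter C.
A diminished third spans 2 semitones, so E moves to pitch class 2. On the letter C that is C##.

C##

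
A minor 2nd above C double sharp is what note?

D#

A second above C lands on the letter D.
A minor second spans 1 semitone, so C## moves to pitch class 3. On the letter D that is D#.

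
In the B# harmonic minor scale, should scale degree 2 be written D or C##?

Each scale degree takes a distinct letter name. Degree 2 of a scale on B must use the letter C.
C## and D are enharmonically the same pitch, but only C## uses the letter C, so it is the correct spelling here.

C##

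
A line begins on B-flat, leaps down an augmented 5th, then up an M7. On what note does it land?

Db

An augmented fifth down from Bb is Ebb (letter E, 8 semitones down).
A major seventh up from Ebb is Db (letter D, 11 semitones up).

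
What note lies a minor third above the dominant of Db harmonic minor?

Cb

The dominant of Db harmonic minor is Ab.
A minor third (3 semitones) above Ab lands on the letter C, giving Cb.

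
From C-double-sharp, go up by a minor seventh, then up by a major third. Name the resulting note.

A minor seventh up from C## is B# (letter B, 10 semitones up).
A major third up from B# is D## (letter D, 4 semitones up).

D##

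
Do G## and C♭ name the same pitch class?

Two spellings are enharmonically equivalent only if they share a pitch class.
Here G## → 9, Cb → 11; 9 ≠ 11, so they are not.

No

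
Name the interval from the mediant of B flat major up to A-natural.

perfect fifth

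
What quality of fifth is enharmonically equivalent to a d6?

perfect

A diminished sixth spans 7 semitones.
A fifth spanning 7 semitones is perfect (the perfect fifth is 7).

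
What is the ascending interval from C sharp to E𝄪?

The letter names run C→E, a span of 2 letter steps, so the interval is some kind of third.
C# to E## is 5 semitones. A major third is 4, so 5 makes it augmented.

augmented third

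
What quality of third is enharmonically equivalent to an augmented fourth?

doubly augmented

An augmented fourth spans 6 semitones.
A third spanning 6 semitones is doubly augmented (the major third is 4).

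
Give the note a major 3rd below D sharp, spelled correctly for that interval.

B

A third below D lands on the letter B.
A major third spans 4 semitones, so D# moves to pitch class 11. On the letter B that is B.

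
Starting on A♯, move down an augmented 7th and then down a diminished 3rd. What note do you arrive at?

G#

An augmented seventh down from A# is Bb (letter B, 12 semitones down).
A diminished third down from Bb is G# (letter G, 2 semitones down).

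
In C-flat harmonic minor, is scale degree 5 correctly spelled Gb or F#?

Each scale degree takes a distinct letter name. Degree 5 of a scale on C must use the letter G.
Gb and F# are enharmonically the same pitch, but only Gb uses the letter G, so it is the correct spelling here.

Gb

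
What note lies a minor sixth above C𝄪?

A#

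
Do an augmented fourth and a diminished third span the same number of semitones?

No

An augmented fourth spans 6 semitones; a diminished third spans 2.
The spans differ, so they are not enharmonic equivalents.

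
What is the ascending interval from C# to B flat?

diminished seventh

The letter names run C→B, a span of 6 letter steps, so the interval is some kind of seventh.
C# to Bb is 9 semitones. A major seventh is 11, so 9 makes it diminished.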